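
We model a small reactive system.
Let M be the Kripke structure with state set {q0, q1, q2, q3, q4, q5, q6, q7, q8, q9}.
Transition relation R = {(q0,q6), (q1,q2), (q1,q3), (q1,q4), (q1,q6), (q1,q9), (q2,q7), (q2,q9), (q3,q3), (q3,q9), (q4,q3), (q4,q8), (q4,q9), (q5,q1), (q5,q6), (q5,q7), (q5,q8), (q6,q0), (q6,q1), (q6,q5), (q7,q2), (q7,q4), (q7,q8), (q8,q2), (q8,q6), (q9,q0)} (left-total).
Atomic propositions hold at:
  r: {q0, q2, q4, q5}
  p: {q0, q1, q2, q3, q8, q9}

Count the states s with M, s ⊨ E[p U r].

E[p U r]: least fixpoint, start Z0 = Sat(r) = {q0, q2, q4, q5}, add states in Sat(p) with some successor in Z. Z1 = {q0, q1, q2, q4, q5, q8, q9}; Z2 = {q0, q1, q2, q3, q4, q5, q8, q9}; fixed.
Sat(E[p U r]) = {q0, q1, q2, q3, q4, q5, q8, q9}
|Sat(E[p U r])| = |{q0, q1, q2, q3, q4, q5, q8, q9}| = 8.

8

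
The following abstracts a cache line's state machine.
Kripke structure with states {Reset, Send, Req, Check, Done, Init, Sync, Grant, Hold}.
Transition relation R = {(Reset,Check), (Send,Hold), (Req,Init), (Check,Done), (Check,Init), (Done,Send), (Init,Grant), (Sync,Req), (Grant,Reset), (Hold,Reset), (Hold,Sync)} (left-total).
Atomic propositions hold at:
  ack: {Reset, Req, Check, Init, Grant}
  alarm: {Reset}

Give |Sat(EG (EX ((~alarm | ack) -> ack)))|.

Sat(~alarm) = {Send, Req, Check, Done, Init, Sync, Grant, Hold}
Sat(~alarm | ack) = {Reset, Send, Req, Check, Done, Init, Sync, Grant, Hold}
Sat((~alarm | ack) -> ack) = {Reset, Req, Check, Init, Grant}
Sat(EX ((~alarm | ack) -> ack)) = {s : some successor in {Reset, Req, Check, Init, Grant}} = {Reset, Req, Check, Init, Sync, Grant, Hold}
EG (EX ((~alarm | ack) -> ack)): greatest fixpoint, start Z0 = {Reset, Req, Check, Init, Sync, Grant, Hold}, keep only states in Sat with some successor in Z. Already a fixed point.
Sat(EG (EX ((~alarm | ack) -> ack))) = {Reset, Req, Check, Init, Sync, Grant, Hold}
|Sat(EG (EX ((~alarm | ack) -> ack)))| = |{Reset, Req, Check, Init, Sync, Grant, Hold}| = 7.

7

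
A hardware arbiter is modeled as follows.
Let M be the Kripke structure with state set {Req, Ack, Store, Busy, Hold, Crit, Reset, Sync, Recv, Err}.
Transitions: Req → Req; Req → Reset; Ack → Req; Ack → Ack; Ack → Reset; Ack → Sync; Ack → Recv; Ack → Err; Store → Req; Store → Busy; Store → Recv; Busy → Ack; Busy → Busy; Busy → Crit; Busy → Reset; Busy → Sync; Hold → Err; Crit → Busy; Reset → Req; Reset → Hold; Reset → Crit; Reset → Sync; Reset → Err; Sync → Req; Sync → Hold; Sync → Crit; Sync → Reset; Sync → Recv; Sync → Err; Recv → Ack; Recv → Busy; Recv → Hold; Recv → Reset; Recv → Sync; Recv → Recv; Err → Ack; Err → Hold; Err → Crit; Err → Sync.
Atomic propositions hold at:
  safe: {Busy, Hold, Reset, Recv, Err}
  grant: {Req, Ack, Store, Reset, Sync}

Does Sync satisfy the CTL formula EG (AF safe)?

AF safe: least fixpoint, start Z0 = {Busy, Hold, Reset, Recv, Err}, add states with every successor in Z. Z1 = {Busy, Hold, Crit, Reset, Recv, Err}; fixed.
Sat(AF safe) = {Busy, Hold, Crit, Reset, Recv, Err}
EG (AF safe): greatest fixpoint, start Z0 = {Busy, Hold, Crit, Reset, Recv, Err}, keep only states in Sat with some successor in Z. Already a fixed point.
Sat(EG (AF safe)) = {Busy, Hold, Crit, Reset, Recv, Err}
Sync ∉ Sat(EG (AF safe)) = {Busy, Hold, Crit, Reset, Recv, Err}, so the formula does not hold at Sync.

No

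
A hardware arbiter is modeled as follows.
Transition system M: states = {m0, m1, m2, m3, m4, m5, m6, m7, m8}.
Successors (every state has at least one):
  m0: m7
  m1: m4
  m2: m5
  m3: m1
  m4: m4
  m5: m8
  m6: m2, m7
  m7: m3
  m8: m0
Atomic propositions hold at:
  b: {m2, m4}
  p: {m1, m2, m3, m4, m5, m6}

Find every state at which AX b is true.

{m1, m4}

Sat(AX b) = {s : every successor in {m2, m4}} = {m1, m4}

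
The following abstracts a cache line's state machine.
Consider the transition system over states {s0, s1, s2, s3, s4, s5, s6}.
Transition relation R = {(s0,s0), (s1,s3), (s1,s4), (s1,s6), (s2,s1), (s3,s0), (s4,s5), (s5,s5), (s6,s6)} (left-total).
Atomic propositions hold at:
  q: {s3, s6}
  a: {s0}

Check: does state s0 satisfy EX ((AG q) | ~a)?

AG q: greatest fixpoint, start Z0 = {s3, s6}, keep only states in Sat with every successor in Z. Z1 = {s6}; fixed.
Sat(AG q) = {s6}
Sat(~a) = {s1, s2, s3, s4, s5, s6}
Sat((AG q) | ~a) = {s1, s2, s3, s4, s5, s6}
Sat(EX ((AG q) | ~a)) = {s : some successor in {s1, s2, s3, s4, s5, s6}} = {s1, s2, s4, s5, s6}
s0 ∉ Sat(EX ((AG q) | ~a)) = {s1, s2, s4, s5, s6}, so the formula does not hold at s0.

No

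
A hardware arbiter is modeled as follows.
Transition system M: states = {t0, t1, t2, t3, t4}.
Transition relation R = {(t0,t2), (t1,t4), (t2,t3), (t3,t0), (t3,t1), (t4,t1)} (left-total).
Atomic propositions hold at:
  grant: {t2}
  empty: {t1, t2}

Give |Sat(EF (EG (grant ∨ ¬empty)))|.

Sat(¬empty) = {t0, t3, t4}
Sat(grant ∨ ¬empty) = {t0, t2, t3, t4}
EG (grant ∨ ¬empty): greatest fixpoint, start Z0 = {t0, t2, t3, t4}, keep only states in Sat with some successor in Z. Z1 = {t0, t2, t3}; fixed.
Sat(EG (grant ∨ ¬empty)) = {t0, t2, t3}
EF (EG (grant ∨ ¬empty)): least fixpoint, start Z0 = {t0, t2, t3}, add states with some successor in Z. Already a fixed point.
Sat(EF (EG (grant ∨ ¬empty))) = {t0, t2, t3}
|Sat(EF (EG (grant ∨ ¬empty)))| = |{t0, t2, t3}| = 3.

3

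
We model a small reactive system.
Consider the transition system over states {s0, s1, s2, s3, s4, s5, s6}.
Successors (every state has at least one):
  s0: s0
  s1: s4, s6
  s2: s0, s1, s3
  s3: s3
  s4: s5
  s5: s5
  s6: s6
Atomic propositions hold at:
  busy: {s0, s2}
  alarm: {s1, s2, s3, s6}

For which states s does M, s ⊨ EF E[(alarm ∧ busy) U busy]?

{s0, s2}

Sat(alarm ∧ busy) = {s2}
E[(alarm ∧ busy) U busy]: least fixpoint, start Z0 = Sat(busy) = {s0, s2}, add states in Sat(alarm ∧ busy) with some successor in Z. Already a fixed point.
Sat(E[(alarm ∧ busy) U busy]) = {s0, s2}
EF E[(alarm ∧ busy) U busy]: least fixpoint, start Z0 = {s0, s2}, add states with some successor in Z. Already a fixed point.
Sat(EF E[(alarm ∧ busy) U busy]) = {s0, s2}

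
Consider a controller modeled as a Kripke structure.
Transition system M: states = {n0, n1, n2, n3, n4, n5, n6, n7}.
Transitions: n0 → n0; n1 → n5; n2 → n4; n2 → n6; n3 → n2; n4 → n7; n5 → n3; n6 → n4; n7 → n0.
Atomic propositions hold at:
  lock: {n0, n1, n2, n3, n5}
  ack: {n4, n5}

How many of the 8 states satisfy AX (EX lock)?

5

Sat(EX lock) = {s : some successor in {n0, n1, n2, n3, n5}} = {n0, n1, n3, n5, n7}
Sat(AX (EX lock)) = {s : every successor in {n0, n1, n3, n5, n7}} = {n0, n1, n4, n5, n7}
|Sat(AX (EX lock))| = |{n0, n1, n4, n5, n7}| = 5.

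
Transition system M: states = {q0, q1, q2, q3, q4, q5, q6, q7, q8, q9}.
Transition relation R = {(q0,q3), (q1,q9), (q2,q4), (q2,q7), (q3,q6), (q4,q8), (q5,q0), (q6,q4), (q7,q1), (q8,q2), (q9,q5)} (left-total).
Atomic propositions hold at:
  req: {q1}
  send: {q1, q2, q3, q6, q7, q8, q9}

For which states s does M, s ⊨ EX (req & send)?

Sat(req & send) = {q1}
Sat(EX (req & send)) = {s : some successor in {q1}} = {q7}

{q7}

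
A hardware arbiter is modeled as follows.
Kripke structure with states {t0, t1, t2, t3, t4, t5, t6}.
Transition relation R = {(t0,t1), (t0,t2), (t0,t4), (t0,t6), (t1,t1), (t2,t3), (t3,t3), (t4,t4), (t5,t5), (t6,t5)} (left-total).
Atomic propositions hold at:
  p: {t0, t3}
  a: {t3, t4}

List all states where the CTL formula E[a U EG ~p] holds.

Sat(~p) = {t1, t2, t4, t5, t6}
EG ~p: greatest fixpoint, start Z0 = {t1, t2, t4, t5, t6}, keep only states in Sat with some successor in Z. Z1 = {t1, t4, t5, t6}; fixed.
Sat(EG ~p) = {t1, t4, t5, t6}
E[a U EG ~p]: least fixpoint, start Z0 = Sat(EG ~p) = {t1, t4, t5, t6}, add states in Sat(a) with some successor in Z. Already a fixed point.
Sat(E[a U EG ~p]) = {t1, t4, t5, t6}

{t1, t4, t5, t6}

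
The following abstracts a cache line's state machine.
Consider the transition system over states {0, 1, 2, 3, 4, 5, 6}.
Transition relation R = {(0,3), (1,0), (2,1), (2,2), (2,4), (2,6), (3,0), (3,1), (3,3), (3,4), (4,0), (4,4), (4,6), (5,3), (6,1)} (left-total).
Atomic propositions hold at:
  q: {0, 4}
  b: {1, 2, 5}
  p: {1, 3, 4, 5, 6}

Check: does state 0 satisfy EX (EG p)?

Yes

EG p: greatest fixpoint, start Z0 = {1, 3, 4, 5, 6}, keep only states in Sat with some successor in Z. Z1 = {3, 4, 5, 6}; Z2 = {3, 4, 5}; fixed.
Sat(EG p) = {3, 4, 5}
Sat(EX (EG p)) = {s : some successor in {3, 4, 5}} = {0, 2, 3, 4, 5}
0 ∈ Sat(EX (EG p)) = {0, 2, 3, 4, 5}, so the formula holds at 0.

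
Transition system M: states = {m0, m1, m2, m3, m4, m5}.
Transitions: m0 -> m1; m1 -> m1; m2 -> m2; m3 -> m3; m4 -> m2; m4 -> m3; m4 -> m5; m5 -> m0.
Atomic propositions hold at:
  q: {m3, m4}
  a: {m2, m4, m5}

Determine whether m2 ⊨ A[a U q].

A[a U q]: least fixpoint, start Z0 = Sat(q) = {m3, m4}, add states in Sat(a) with every successor in Z. Already a fixed point.
Sat(A[a U q]) = {m3, m4}
m2 ∉ Sat(A[a U q]) = {m3, m4}, so the formula does not hold at m2.

No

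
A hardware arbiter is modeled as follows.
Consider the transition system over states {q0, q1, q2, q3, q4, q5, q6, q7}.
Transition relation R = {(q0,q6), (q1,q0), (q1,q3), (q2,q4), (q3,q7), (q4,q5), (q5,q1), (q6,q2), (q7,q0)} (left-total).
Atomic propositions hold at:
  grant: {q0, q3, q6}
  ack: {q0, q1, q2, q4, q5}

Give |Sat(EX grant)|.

3

Sat(EX grant) = {s : some successor in {q0, q3, q6}} = {q0, q1, q7}
|Sat(EX grant)| = |{q0, q1, q7}| = 3.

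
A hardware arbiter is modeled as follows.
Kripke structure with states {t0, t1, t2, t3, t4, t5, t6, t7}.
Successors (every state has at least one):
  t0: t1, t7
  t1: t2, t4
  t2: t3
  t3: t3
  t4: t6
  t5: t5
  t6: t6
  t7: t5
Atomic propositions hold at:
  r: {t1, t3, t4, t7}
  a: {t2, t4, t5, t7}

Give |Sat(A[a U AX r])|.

3

Sat(AX r) = {s : every successor in {t1, t3, t4, t7}} = {t0, t2, t3}
A[a U AX r]: least fixpoint, start Z0 = Sat(AX r) = {t0, t2, t3}, add states in Sat(a) with every successor in Z. Already a fixed point.
Sat(A[a U AX r]) = {t0, t2, t3}
|Sat(A[a U AX r])| = |{t0, t2, t3}| = 3.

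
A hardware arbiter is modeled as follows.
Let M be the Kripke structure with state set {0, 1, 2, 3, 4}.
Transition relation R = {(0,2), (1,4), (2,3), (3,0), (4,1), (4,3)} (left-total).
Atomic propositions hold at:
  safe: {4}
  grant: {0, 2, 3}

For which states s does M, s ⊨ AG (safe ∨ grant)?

Sat(safe ∨ grant) = {0, 2, 3, 4}
AG (safe ∨ grant): greatest fixpoint, start Z0 = {0, 2, 3, 4}, keep only states in Sat with every successor in Z. Z1 = {0, 2, 3}; fixed.
Sat(AG (safe ∨ grant)) = {0, 2, 3}

{0, 2, 3}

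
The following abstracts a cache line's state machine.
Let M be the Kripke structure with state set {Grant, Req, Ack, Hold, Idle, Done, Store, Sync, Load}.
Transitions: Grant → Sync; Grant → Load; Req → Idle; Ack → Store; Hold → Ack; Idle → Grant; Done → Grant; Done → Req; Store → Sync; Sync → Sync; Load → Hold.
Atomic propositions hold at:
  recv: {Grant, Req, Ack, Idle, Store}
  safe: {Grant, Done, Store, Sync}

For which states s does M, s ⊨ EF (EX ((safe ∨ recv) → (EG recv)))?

{Grant, Req, Idle, Done, Load}

Sat(safe ∨ recv) = {Grant, Req, Ack, Idle, Done, Store, Sync}
EG recv: greatest fixpoint, start Z0 = {Grant, Req, Ack, Idle, Store}, keep only states in Sat with some successor in Z. Z1 = {Req, Ack, Idle}; Z2 = {Req}; Z3 = ∅; fixed.
Sat(EG recv) = ∅
Sat((safe ∨ recv) → (EG recv)) = {Hold, Load}
Sat(EX ((safe ∨ recv) → (EG recv))) = {s : some successor in {Hold, Load}} = {Grant, Load}
EF (EX ((safe ∨ recv) → (EG recv))): least fixpoint, start Z0 = {Grant, Load}, add states with some successor in Z. Z1 = {Grant, Idle, Done, Load}; Z2 = {Grant, Req, Idle, Done, Load}; fixed.
Sat(EF (EX ((safe ∨ recv) → (EG recv)))) = {Grant, Req, Idle, Done, Load}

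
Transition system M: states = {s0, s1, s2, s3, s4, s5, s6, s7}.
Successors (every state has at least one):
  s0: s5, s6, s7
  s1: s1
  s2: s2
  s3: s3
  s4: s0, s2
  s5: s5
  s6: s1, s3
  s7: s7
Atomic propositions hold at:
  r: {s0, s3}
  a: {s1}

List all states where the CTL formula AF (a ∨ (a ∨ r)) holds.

Sat(a ∨ r) = {s0, s1, s3}
Sat(a ∨ (a ∨ r)) = {s0, s1, s3}
AF (a ∨ (a ∨ r)): least fixpoint, start Z0 = {s0, s1, s3}, add states with every successor in Z. Z1 = {s0, s1, s3, s6}; fixed.
Sat(AF (a ∨ (a ∨ r))) = {s0, s1, s3, s6}

{s0, s1, s3, s6}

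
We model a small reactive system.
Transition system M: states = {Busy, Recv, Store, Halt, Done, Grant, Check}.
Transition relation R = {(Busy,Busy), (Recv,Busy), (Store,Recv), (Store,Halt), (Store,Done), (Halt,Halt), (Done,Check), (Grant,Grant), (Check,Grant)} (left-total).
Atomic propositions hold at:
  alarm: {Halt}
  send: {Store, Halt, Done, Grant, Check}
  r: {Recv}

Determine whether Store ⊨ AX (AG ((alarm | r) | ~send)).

No

Sat(alarm | r) = {Recv, Halt}
Sat(~send) = {Busy, Recv}
Sat((alarm | r) | ~send) = {Busy, Recv, Halt}
AG ((alarm | r) | ~send): greatest fixpoint, start Z0 = {Busy, Recv, Halt}, keep only states in Sat with every successor in Z. Already a fixed point.
Sat(AG ((alarm | r) | ~send)) = {Busy, Recv, Halt}
Sat(AX (AG ((alarm | r) | ~send))) = {s : every successor in {Busy, Recv, Halt}} = {Busy, Recv, Halt}
Store ∉ Sat(AX (AG ((alarm | r) | ~send))) = {Busy, Recv, Halt}, so the formula does not hold at Store.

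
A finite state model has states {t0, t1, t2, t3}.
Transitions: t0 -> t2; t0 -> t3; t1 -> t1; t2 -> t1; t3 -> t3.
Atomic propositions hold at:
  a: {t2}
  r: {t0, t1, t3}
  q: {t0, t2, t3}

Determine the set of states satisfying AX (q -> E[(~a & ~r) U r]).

{t1, t2, t3}

Sat(~a) = {t0, t1, t3}
Sat(~r) = {t2}
Sat(~a & ~r) = ∅
E[(~a & ~r) U r]: least fixpoint, start Z0 = Sat(r) = {t0, t1, t3}, add states in Sat(~a & ~r) with some successor in Z. Already a fixed point.
Sat(E[(~a & ~r) U r]) = {t0, t1, t3}
Sat(q -> E[(~a & ~r) U r]) = {t0, t1, t3}
Sat(AX (q -> E[(~a & ~r) U r])) = {s : every successor in {t0, t1, t3}} = {t1, t2, t3}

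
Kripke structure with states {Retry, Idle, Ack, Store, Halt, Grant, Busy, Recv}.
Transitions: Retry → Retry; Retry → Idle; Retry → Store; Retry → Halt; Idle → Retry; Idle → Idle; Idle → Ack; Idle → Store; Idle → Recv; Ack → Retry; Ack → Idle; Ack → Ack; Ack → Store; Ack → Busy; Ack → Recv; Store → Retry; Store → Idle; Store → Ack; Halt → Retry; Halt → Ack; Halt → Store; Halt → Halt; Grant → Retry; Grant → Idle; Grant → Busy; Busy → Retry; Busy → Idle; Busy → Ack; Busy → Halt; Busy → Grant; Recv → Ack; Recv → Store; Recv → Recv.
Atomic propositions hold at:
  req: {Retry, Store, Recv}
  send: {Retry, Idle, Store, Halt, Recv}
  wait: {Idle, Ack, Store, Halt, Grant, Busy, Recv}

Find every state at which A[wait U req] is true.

{Retry, Store, Recv}

A[wait U req]: least fixpoint, start Z0 = Sat(req) = {Retry, Store, Recv}, add states in Sat(wait) with every successor in Z. Already a fixed point.
Sat(A[wait U req]) = {Retry, Store, Recv}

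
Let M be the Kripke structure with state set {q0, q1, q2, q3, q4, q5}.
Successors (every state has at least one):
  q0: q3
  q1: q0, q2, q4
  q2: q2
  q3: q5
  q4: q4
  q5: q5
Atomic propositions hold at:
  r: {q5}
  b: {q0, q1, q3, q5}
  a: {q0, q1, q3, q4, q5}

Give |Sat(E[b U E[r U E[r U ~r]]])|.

Sat(~r) = {q0, q1, q2, q3, q4}
E[r U ~r]: least fixpoint, start Z0 = Sat(~r) = {q0, q1, q2, q3, q4}, add states in Sat(r) with some successor in Z. Already a fixed point.
Sat(E[r U ~r]) = {q0, q1, q2, q3, q4}
E[r U E[r U ~r]]: least fixpoint, start Z0 = Sat(E[r U ~r]) = {q0, q1, q2, q3, q4}, add states in Sat(r) with some successor in Z. Already a fixed point.
Sat(E[r U E[r U ~r]]) = {q0, q1, q2, q3, q4}
E[b U E[r U E[r U ~r]]]: least fixpoint, start Z0 = Sat(E[r U E[r U ~r]]) = {q0, q1, q2, q3, q4}, add states in Sat(b) with some successor in Z. Already a fixed point.
Sat(E[b U E[r U E[r U ~r]]]) = {q0, q1, q2, q3, q4}
|Sat(E[b U E[r U E[r U ~r]]])| = |{q0, q1, q2, q3, q4}| = 5.

5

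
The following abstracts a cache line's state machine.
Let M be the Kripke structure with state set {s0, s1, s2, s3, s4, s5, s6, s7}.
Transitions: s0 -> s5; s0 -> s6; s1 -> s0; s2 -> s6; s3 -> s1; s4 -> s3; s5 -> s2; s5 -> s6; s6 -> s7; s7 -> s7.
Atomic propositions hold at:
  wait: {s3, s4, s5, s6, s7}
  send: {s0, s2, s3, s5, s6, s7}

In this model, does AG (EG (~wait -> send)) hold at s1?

Sat(~wait) = {s0, s1, s2}
Sat(~wait -> send) = {s0, s2, s3, s4, s5, s6, s7}
EG (~wait -> send): greatest fixpoint, start Z0 = {s0, s2, s3, s4, s5, s6, s7}, keep only states in Sat with some successor in Z. Z1 = {s0, s2, s4, s5, s6, s7}; Z2 = {s0, s2, s5, s6, s7}; fixed.
Sat(EG (~wait -> send)) = {s0, s2, s5, s6, s7}
AG (EG (~wait -> send)): greatest fixpoint, start Z0 = {s0, s2, s5, s6, s7}, keep only states in Sat with every successor in Z. Already a fixed point.
Sat(AG (EG (~wait -> send))) = {s0, s2, s5, s6, s7}
s1 ∉ Sat(AG (EG (~wait -> send))) = {s0, s2, s5, s6, s7}, so the formula does not hold at s1.

No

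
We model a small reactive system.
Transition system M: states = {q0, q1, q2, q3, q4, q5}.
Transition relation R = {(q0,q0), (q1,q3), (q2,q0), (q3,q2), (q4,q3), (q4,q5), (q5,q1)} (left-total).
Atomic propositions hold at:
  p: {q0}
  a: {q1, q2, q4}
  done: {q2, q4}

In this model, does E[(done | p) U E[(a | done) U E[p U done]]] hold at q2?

Yes

Sat(done | p) = {q0, q2, q4}
Sat(a | done) = {q1, q2, q4}
E[p U done]: least fixpoint, start Z0 = Sat(done) = {q2, q4}, add states in Sat(p) with some successor in Z. Already a fixed point.
Sat(E[p U done]) = {q2, q4}
E[(a | done) U E[p U done]]: least fixpoint, start Z0 = Sat(E[p U done]) = {q2, q4}, add states in Sat(a | done) with some successor in Z. Already a fixed point.
Sat(E[(a | done) U E[p U done]]) = {q2, q4}
E[(done | p) U E[(a | done) U E[p U done]]]: least fixpoint, start Z0 = Sat(E[(a | done) U E[p U done]]) = {q2, q4}, add states in Sat(done | p) with some successor in Z. Already a fixed point.
Sat(E[(done | p) U E[(a | done) U E[p U done]]]) = {q2, q4}
q2 ∈ Sat(E[(done | p) U E[(a | done) U E[p U done]]]) = {q2, q4}, so the formula holds at q2.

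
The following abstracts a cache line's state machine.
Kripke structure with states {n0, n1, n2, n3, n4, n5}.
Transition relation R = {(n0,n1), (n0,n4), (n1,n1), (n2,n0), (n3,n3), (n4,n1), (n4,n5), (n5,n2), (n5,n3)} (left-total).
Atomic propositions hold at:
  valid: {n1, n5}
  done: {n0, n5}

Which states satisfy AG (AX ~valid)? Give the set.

{n3}

Sat(~valid) = {n0, n2, n3, n4}
Sat(AX ~valid) = {s : every successor in {n0, n2, n3, n4}} = {n2, n3, n5}
AG (AX ~valid): greatest fixpoint, start Z0 = {n2, n3, n5}, keep only states in Sat with every successor in Z. Z1 = {n3, n5}; Z2 = {n3}; fixed.
Sat(AG (AX ~valid)) = {n3}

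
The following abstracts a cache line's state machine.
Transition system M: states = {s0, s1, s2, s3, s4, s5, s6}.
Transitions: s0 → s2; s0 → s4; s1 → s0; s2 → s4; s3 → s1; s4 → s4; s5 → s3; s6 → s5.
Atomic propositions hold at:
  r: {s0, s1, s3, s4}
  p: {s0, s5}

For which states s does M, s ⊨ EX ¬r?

Sat(¬r) = {s2, s5, s6}
Sat(EX ¬r) = {s : some successor in {s2, s5, s6}} = {s0, s6}

{s0, s6}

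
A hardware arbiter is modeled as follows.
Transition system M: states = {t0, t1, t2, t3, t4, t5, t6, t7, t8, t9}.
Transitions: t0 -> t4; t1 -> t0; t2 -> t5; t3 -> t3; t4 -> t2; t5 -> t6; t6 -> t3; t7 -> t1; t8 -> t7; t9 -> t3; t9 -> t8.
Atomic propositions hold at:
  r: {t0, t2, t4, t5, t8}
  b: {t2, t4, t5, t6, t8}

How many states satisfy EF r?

EF r: least fixpoint, start Z0 = {t0, t2, t4, t5, t8}, add states with some successor in Z. Z1 = {t0, t1, t2, t4, t5, t8, t9}; Z2 = {t0, t1, t2, t4, t5, t7, t8, t9}; fixed.
Sat(EF r) = {t0, t1, t2, t4, t5, t7, t8, t9}
|Sat(EF r)| = |{t0, t1, t2, t4, t5, t7, t8, t9}| = 8.

8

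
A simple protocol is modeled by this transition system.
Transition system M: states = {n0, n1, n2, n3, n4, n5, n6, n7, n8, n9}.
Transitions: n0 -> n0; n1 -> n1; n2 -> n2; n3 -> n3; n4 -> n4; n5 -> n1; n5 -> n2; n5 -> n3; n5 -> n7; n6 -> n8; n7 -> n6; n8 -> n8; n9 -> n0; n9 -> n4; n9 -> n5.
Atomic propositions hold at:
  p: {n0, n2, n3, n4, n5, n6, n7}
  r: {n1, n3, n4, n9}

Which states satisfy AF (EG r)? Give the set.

EG r: greatest fixpoint, start Z0 = {n1, n3, n4, n9}, keep only states in Sat with some successor in Z. Already a fixed point.
Sat(EG r) = {n1, n3, n4, n9}
AF (EG r): least fixpoint, start Z0 = {n1, n3, n4, n9}, add states with every successor in Z. Already a fixed point.
Sat(AF (EG r)) = {n1, n3, n4, n9}

{n1, n3, n4, n9}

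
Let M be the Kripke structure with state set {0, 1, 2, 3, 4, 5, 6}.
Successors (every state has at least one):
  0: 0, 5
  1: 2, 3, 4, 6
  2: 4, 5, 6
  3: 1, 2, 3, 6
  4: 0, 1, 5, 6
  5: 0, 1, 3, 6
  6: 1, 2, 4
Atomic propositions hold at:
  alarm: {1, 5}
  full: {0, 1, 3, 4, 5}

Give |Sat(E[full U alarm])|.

5

E[full U alarm]: least fixpoint, start Z0 = Sat(alarm) = {1, 5}, add states in Sat(full) with some successor in Z. Z1 = {0, 1, 3, 4, 5}; fixed.
Sat(E[full U alarm]) = {0, 1, 3, 4, 5}
|Sat(E[full U alarm])| = |{0, 1, 3, 4, 5}| = 5.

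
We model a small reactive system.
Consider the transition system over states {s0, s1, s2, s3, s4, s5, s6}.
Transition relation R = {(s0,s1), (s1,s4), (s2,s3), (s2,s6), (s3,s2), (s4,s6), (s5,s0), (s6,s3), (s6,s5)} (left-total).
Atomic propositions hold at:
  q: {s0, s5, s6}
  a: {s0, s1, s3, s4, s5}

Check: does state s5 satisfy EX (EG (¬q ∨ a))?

Sat(¬q) = {s1, s2, s3, s4}
Sat(¬q ∨ a) = {s0, s1, s2, s3, s4, s5}
EG (¬q ∨ a): greatest fixpoint, start Z0 = {s0, s1, s2, s3, s4, s5}, keep only states in Sat with some successor in Z. Z1 = {s0, s1, s2, s3, s5}; Z2 = {s0, s2, s3, s5}; Z3 = {s2, s3, s5}; Z4 = {s2, s3}; fixed.
Sat(EG (¬q ∨ a)) = {s2, s3}
Sat(EX (EG (¬q ∨ a))) = {s : some successor in {s2, s3}} = {s2, s3, s6}
s5 ∉ Sat(EX (EG (¬q ∨ a))) = {s2, s3, s6}, so the formula does not hold at s5.

No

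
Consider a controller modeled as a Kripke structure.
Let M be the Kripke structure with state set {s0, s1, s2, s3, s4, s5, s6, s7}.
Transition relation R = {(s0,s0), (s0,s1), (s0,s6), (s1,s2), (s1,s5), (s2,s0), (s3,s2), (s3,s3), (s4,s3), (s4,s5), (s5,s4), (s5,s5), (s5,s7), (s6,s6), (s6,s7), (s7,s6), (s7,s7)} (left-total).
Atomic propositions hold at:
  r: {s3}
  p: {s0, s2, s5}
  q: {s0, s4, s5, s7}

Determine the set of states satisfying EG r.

{s3}

EG r: greatest fixpoint, start Z0 = {s3}, keep only states in Sat with some successor in Z. Already a fixed point.
Sat(EG r) = {s3}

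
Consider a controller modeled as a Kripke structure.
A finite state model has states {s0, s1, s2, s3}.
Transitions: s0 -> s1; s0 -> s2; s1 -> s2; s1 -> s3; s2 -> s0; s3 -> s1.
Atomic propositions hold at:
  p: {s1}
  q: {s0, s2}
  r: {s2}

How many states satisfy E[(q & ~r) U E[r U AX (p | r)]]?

3

Sat(~r) = {s0, s1, s3}
Sat(q & ~r) = {s0}
Sat(p | r) = {s1, s2}
Sat(AX (p | r)) = {s : every successor in {s1, s2}} = {s0, s3}
E[r U AX (p | r)]: least fixpoint, start Z0 = Sat(AX (p | r)) = {s0, s3}, add states in Sat(r) with some successor in Z. Z1 = {s0, s2, s3}; fixed.
Sat(E[r U AX (p | r)]) = {s0, s2, s3}
E[(q & ~r) U E[r U AX (p | r)]]: least fixpoint, start Z0 = Sat(E[r U AX (p | r)]) = {s0, s2, s3}, add states in Sat(q & ~r) with some successor in Z. Already a fixed point.
Sat(E[(q & ~r) U E[r U AX (p | r)]]) = {s0, s2, s3}
|Sat(E[(q & ~r) U E[r U AX (p | r)]])| = |{s0, s2, s3}| = 3.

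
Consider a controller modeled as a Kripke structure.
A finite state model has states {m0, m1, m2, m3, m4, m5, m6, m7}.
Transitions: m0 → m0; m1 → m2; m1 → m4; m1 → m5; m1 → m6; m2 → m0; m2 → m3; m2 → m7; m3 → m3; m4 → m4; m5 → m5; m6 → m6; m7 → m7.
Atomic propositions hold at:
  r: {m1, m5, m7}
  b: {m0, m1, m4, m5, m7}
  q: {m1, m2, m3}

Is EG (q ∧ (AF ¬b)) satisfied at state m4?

No

Sat(¬b) = {m2, m3, m6}
AF ¬b: least fixpoint, start Z0 = {m2, m3, m6}, add states with every successor in Z. Already a fixed point.
Sat(AF ¬b) = {m2, m3, m6}
Sat(q ∧ (AF ¬b)) = {m2, m3}
EG (q ∧ (AF ¬b)): greatest fixpoint, start Z0 = {m2, m3}, keep only states in Sat with some successor in Z. Already a fixed point.
Sat(EG (q ∧ (AF ¬b))) = {m2, m3}
m4 ∉ Sat(EG (q ∧ (AF ¬b))) = {m2, m3}, so the formula does not hold at m4.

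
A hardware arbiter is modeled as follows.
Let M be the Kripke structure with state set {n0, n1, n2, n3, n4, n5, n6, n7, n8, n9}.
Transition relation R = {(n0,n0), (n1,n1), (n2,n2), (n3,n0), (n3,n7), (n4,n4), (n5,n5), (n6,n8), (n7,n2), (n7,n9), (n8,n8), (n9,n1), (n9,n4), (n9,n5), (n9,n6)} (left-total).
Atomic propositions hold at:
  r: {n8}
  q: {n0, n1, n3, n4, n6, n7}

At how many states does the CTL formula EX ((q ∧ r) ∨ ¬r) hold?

8

Sat(q ∧ r) = ∅
Sat(¬r) = {n0, n1, n2, n3, n4, n5, n6, n7, n9}
Sat((q ∧ r) ∨ ¬r) = {n0, n1, n2, n3, n4, n5, n6, n7, n9}
Sat(EX ((q ∧ r) ∨ ¬r)) = {s : some successor in {n0, n1, n2, n3, n4, n5, n6, n7, n9}} = {n0, n1, n2, n3, n4, n5, n7, n9}
|Sat(EX ((q ∧ r) ∨ ¬r))| = |{n0, n1, n2, n3, n4, n5, n7, n9}| = 8.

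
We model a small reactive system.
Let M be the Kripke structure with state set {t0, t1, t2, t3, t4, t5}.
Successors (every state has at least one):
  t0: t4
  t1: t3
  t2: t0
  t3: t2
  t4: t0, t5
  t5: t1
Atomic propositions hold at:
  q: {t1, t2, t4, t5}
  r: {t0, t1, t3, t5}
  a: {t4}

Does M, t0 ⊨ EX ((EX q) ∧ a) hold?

Sat(EX q) = {s : some successor in {t1, t2, t4, t5}} = {t0, t3, t4, t5}
Sat((EX q) ∧ a) = {t4}
Sat(EX ((EX q) ∧ a)) = {s : some successor in {t4}} = {t0}
t0 ∈ Sat(EX ((EX q) ∧ a)) = {t0}, so the formula holds at t0.

Yes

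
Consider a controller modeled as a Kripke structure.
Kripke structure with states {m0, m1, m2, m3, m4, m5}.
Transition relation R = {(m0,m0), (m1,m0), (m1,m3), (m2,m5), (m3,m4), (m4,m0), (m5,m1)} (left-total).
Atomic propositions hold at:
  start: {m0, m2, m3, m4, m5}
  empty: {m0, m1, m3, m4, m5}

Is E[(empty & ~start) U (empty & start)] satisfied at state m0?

Sat(~start) = {m1}
Sat(empty & ~start) = {m1}
Sat(empty & start) = {m0, m3, m4, m5}
E[(empty & ~start) U (empty & start)]: least fixpoint, start Z0 = Sat((empty & start)) = {m0, m3, m4, m5}, add states in Sat(empty & ~start) with some successor in Z. Z1 = {m0, m1, m3, m4, m5}; fixed.
Sat(E[(empty & ~start) U (empty & start)]) = {m0, m1, m3, m4, m5}
m0 ∈ Sat(E[(empty & ~start) U (empty & start)]) = {m0, m1, m3, m4, m5}, so the formula holds at m0.

Yes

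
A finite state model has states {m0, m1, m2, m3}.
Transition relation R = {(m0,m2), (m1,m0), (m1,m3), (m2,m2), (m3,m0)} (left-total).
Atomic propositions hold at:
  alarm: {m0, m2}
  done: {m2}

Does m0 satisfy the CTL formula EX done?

Sat(EX done) = {s : some successor in {m2}} = {m0, m2}
m0 ∈ Sat(EX done) = {m0, m2}, so the formula holds at m0.

Yes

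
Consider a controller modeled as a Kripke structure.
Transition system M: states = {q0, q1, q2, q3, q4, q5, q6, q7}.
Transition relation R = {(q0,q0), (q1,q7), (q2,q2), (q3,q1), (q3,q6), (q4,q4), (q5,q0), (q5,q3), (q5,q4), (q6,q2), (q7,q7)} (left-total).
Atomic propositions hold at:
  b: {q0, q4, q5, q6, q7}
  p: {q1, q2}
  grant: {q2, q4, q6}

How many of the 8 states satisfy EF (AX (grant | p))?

Sat(grant | p) = {q1, q2, q4, q6}
Sat(AX (grant | p)) = {s : every successor in {q1, q2, q4, q6}} = {q2, q3, q4, q6}
EF (AX (grant | p)): least fixpoint, start Z0 = {q2, q3, q4, q6}, add states with some successor in Z. Z1 = {q2, q3, q4, q5, q6}; fixed.
Sat(EF (AX (grant | p))) = {q2, q3, q4, q5, q6}
|Sat(EF (AX (grant | p)))| = |{q2, q3, q4, q5, q6}| = 5.

5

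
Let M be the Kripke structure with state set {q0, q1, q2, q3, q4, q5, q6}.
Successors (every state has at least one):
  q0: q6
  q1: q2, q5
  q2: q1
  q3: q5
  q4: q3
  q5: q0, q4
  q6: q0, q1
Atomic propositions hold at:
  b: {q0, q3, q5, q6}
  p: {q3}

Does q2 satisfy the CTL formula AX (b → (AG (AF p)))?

AF p: least fixpoint, start Z0 = {q3}, add states with every successor in Z. Z1 = {q3, q4}; fixed.
Sat(AF p) = {q3, q4}
AG (AF p): greatest fixpoint, start Z0 = {q3, q4}, keep only states in Sat with every successor in Z. Z1 = {q4}; Z2 = ∅; fixed.
Sat(AG (AF p)) = ∅
Sat(b → (AG (AF p))) = {q1, q2, q4}
Sat(AX (b → (AG (AF p)))) = {s : every successor in {q1, q2, q4}} = {q2}
q2 ∈ Sat(AX (b → (AG (AF p)))) = {q2}, so the formula holds at q2.

Yes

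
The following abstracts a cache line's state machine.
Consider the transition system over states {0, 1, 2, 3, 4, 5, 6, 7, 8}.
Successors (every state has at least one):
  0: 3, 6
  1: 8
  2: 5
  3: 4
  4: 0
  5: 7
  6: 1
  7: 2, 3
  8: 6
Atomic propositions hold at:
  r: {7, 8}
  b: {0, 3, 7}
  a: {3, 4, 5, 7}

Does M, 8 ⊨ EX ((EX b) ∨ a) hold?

No

Sat(EX b) = {s : some successor in {0, 3, 7}} = {0, 4, 5, 7}
Sat((EX b) ∨ a) = {0, 3, 4, 5, 7}
Sat(EX ((EX b) ∨ a)) = {s : some successor in {0, 3, 4, 5, 7}} = {0, 2, 3, 4, 5, 7}
8 ∉ Sat(EX ((EX b) ∨ a)) = {0, 2, 3, 4, 5, 7}, so the formula does not hold at 8.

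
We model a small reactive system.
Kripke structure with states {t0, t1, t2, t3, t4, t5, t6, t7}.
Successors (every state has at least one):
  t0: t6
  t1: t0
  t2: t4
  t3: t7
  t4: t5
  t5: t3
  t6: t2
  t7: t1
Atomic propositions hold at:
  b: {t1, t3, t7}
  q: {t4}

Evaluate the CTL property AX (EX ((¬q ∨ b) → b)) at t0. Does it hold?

No

Sat(¬q) = {t0, t1, t2, t3, t5, t6, t7}
Sat(¬q ∨ b) = {t0, t1, t2, t3, t5, t6, t7}
Sat((¬q ∨ b) → b) = {t1, t3, t4, t7}
Sat(EX ((¬q ∨ b) → b)) = {s : some successor in {t1, t3, t4, t7}} = {t2, t3, t5, t7}
Sat(AX (EX ((¬q ∨ b) → b))) = {s : every successor in {t2, t3, t5, t7}} = {t3, t4, t5, t6}
t0 ∉ Sat(AX (EX ((¬q ∨ b) → b))) = {t3, t4, t5, t6}, so the formula does not hold at t0.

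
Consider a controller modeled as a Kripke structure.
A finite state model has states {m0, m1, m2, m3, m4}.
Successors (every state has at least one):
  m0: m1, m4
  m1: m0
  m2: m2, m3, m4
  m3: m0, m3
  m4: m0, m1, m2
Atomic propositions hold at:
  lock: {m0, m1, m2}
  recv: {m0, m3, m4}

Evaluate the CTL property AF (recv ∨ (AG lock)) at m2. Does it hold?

No

AG lock: greatest fixpoint, start Z0 = {m0, m1, m2}, keep only states in Sat with every successor in Z. Z1 = {m1}; Z2 = ∅; fixed.
Sat(AG lock) = ∅
Sat(recv ∨ (AG lock)) = {m0, m3, m4}
AF (recv ∨ (AG lock)): least fixpoint, start Z0 = {m0, m3, m4}, add states with every successor in Z. Z1 = {m0, m1, m3, m4}; fixed.
Sat(AF (recv ∨ (AG lock))) = {m0, m1, m3, m4}
m2 ∉ Sat(AF (recv ∨ (AG lock))) = {m0, m1, m3, m4}, so the formula does not hold at m2.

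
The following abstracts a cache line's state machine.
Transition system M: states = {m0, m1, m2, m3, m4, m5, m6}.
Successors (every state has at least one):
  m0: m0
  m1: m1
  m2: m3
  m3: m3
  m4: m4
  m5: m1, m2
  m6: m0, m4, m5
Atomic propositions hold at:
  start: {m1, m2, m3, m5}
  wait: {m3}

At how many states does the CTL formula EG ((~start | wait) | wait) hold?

4

Sat(~start) = {m0, m4, m6}
Sat(~start | wait) = {m0, m3, m4, m6}
Sat((~start | wait) | wait) = {m0, m3, m4, m6}
EG ((~start | wait) | wait): greatest fixpoint, start Z0 = {m0, m3, m4, m6}, keep only states in Sat with some successor in Z. Already a fixed point.
Sat(EG ((~start | wait) | wait)) = {m0, m3, m4, m6}
|Sat(EG ((~start | wait) | wait))| = |{m0, m3, m4, m6}| = 4.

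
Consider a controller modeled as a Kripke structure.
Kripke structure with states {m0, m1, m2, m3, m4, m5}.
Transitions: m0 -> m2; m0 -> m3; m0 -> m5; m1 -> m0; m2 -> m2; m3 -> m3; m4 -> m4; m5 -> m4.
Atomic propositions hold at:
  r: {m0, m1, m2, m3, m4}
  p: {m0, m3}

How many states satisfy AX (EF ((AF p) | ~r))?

AF p: least fixpoint, start Z0 = {m0, m3}, add states with every successor in Z. Z1 = {m0, m1, m3}; fixed.
Sat(AF p) = {m0, m1, m3}
Sat(~r) = {m5}
Sat((AF p) | ~r) = {m0, m1, m3, m5}
EF ((AF p) | ~r): least fixpoint, start Z0 = {m0, m1, m3, m5}, add states with some successor in Z. Already a fixed point.
Sat(EF ((AF p) | ~r)) = {m0, m1, m3, m5}
Sat(AX (EF ((AF p) | ~r))) = {s : every successor in {m0, m1, m3, m5}} = {m1, m3}
|Sat(AX (EF ((AF p) | ~r)))| = |{m1, m3}| = 2.

2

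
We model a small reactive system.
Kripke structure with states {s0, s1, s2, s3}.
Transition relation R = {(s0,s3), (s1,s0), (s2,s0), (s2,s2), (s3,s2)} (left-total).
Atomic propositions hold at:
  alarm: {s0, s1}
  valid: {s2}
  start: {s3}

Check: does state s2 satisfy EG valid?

EG valid: greatest fixpoint, start Z0 = {s2}, keep only states in Sat with some successor in Z. Already a fixed point.
Sat(EG valid) = {s2}
s2 ∈ Sat(EG valid) = {s2}, so the formula holds at s2.

Yes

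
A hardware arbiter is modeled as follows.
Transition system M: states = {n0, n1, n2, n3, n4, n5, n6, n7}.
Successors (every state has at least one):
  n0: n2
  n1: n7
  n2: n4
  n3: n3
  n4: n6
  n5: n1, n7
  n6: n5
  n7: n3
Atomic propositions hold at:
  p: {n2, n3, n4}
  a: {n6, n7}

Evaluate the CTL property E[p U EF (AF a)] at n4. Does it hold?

Yes

AF a: least fixpoint, start Z0 = {n6, n7}, add states with every successor in Z. Z1 = {n1, n4, n6, n7}; Z2 = {n1, n2, n4, n5, n6, n7}; Z3 = {n0, n1, n2, n4, n5, n6, n7}; fixed.
Sat(AF a) = {n0, n1, n2, n4, n5, n6, n7}
EF (AF a): least fixpoint, start Z0 = {n0, n1, n2, n4, n5, n6, n7}, add states with some successor in Z. Already a fixed point.
Sat(EF (AF a)) = {n0, n1, n2, n4, n5, n6, n7}
E[p U EF (AF a)]: least fixpoint, start Z0 = Sat(EF (AF a)) = {n0, n1, n2, n4, n5, n6, n7}, add states in Sat(p) with some successor in Z. Already a fixed point.
Sat(E[p U EF (AF a)]) = {n0, n1, n2, n4, n5, n6, n7}
n4 ∈ Sat(E[p U EF (AF a)]) = {n0, n1, n2, n4, n5, n6, n7}, so the formula holds at n4.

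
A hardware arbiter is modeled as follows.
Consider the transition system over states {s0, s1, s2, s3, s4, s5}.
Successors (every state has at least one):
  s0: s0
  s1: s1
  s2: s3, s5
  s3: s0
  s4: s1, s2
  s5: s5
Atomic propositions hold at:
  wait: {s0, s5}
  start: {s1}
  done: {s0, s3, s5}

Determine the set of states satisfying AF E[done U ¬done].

{s1, s2, s4}

Sat(¬done) = {s1, s2, s4}
E[done U ¬done]: least fixpoint, start Z0 = Sat(¬done) = {s1, s2, s4}, add states in Sat(done) with some successor in Z. Already a fixed point.
Sat(E[done U ¬done]) = {s1, s2, s4}
AF E[done U ¬done]: least fixpoint, start Z0 = {s1, s2, s4}, add states with every successor in Z. Already a fixed point.
Sat(AF E[done U ¬done]) = {s1, s2, s4}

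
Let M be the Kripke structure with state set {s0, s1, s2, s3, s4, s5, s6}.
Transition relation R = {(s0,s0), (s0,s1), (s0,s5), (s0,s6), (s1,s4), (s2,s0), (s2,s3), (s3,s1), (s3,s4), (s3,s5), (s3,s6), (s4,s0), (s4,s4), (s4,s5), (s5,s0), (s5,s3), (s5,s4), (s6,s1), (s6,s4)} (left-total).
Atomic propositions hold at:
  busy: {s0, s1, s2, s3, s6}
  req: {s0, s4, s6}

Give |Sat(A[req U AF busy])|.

5

AF busy: least fixpoint, start Z0 = {s0, s1, s2, s3, s6}, add states with every successor in Z. Already a fixed point.
Sat(AF busy) = {s0, s1, s2, s3, s6}
A[req U AF busy]: least fixpoint, start Z0 = Sat(AF busy) = {s0, s1, s2, s3, s6}, add states in Sat(req) with every successor in Z. Already a fixed point.
Sat(A[req U AF busy]) = {s0, s1, s2, s3, s6}
|Sat(A[req U AF busy])| = |{s0, s1, s2, s3, s6}| = 5.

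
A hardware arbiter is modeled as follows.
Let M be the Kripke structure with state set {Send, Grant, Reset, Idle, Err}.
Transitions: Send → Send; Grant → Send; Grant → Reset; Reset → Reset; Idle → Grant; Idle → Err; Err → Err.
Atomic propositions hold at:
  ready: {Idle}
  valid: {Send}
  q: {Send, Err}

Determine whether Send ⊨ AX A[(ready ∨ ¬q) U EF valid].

Yes

Sat(¬q) = {Grant, Reset, Idle}
Sat(ready ∨ ¬q) = {Grant, Reset, Idle}
EF valid: least fixpoint, start Z0 = {Send}, add states with some successor in Z. Z1 = {Send, Grant}; Z2 = {Send, Grant, Idle}; fixed.
Sat(EF valid) = {Send, Grant, Idle}
A[(ready ∨ ¬q) U EF valid]: least fixpoint, start Z0 = Sat(EF valid) = {Send, Grant, Idle}, add states in Sat(ready ∨ ¬q) with every successor in Z. Already a fixed point.
Sat(A[(ready ∨ ¬q) U EF valid]) = {Send, Grant, Idle}
Sat(AX A[(ready ∨ ¬q) U EF valid]) = {s : every successor in {Send, Grant, Idle}} = {Send}
Send ∈ Sat(AX A[(ready ∨ ¬q) U EF valid]) = {Send}, so the formula holds at Send.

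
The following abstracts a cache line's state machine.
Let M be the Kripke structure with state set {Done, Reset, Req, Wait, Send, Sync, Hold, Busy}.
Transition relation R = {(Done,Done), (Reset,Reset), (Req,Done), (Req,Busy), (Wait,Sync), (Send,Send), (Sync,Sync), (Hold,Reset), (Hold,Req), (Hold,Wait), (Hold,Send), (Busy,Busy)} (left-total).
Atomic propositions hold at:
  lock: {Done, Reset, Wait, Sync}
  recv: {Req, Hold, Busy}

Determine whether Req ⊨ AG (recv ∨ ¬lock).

No

Sat(¬lock) = {Req, Send, Hold, Busy}
Sat(recv ∨ ¬lock) = {Req, Send, Hold, Busy}
AG (recv ∨ ¬lock): greatest fixpoint, start Z0 = {Req, Send, Hold, Busy}, keep only states in Sat with every successor in Z. Z1 = {Send, Busy}; fixed.
Sat(AG (recv ∨ ¬lock)) = {Send, Busy}
Req ∉ Sat(AG (recv ∨ ¬lock)) = {Send, Busy}, so the formula does not hold at Req.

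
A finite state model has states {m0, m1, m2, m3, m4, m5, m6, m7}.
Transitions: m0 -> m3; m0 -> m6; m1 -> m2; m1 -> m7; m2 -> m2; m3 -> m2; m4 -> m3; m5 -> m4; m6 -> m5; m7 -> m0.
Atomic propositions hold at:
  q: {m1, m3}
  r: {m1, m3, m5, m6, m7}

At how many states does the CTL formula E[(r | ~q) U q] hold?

7

Sat(~q) = {m0, m2, m4, m5, m6, m7}
Sat(r | ~q) = {m0, m1, m2, m3, m4, m5, m6, m7}
E[(r | ~q) U q]: least fixpoint, start Z0 = Sat(q) = {m1, m3}, add states in Sat(r | ~q) with some successor in Z. Z1 = {m0, m1, m3, m4}; Z2 = {m0, m1, m3, m4, m5, m7}; Z3 = {m0, m1, m3, m4, m5, m6, m7}; fixed.
Sat(E[(r | ~q) U q]) = {m0, m1, m3, m4, m5, m6, m7}
|Sat(E[(r | ~q) U q])| = |{m0, m1, m3, m4, m5, m6, m7}| = 7.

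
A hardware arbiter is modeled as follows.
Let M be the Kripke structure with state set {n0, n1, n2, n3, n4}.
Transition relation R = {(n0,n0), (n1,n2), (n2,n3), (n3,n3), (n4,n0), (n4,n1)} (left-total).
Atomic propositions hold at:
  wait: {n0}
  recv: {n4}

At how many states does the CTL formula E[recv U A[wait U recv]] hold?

1

A[wait U recv]: least fixpoint, start Z0 = Sat(recv) = {n4}, add states in Sat(wait) with every successor in Z. Already a fixed point.
Sat(A[wait U recv]) = {n4}
E[recv U A[wait U recv]]: least fixpoint, start Z0 = Sat(A[wait U recv]) = {n4}, add states in Sat(recv) with some successor in Z. Already a fixed point.
Sat(E[recv U A[wait U recv]]) = {n4}
|Sat(E[recv U A[wait U recv]])| = |{n4}| = 1.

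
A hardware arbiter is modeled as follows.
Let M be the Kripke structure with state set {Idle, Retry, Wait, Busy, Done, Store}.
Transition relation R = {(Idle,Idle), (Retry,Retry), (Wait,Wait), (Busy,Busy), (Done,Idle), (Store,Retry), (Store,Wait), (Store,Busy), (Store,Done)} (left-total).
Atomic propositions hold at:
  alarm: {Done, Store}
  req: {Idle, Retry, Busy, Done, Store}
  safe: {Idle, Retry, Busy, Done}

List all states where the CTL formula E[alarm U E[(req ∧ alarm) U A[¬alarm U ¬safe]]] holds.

{Wait, Store}

Sat(req ∧ alarm) = {Done, Store}
Sat(¬alarm) = {Idle, Retry, Wait, Busy}
Sat(¬safe) = {Wait, Store}
A[¬alarm U ¬safe]: least fixpoint, start Z0 = Sat(¬safe) = {Wait, Store}, add states in Sat(¬alarm) with every successor in Z. Already a fixed point.
Sat(A[¬alarm U ¬safe]) = {Wait, Store}
E[(req ∧ alarm) U A[¬alarm U ¬safe]]: least fixpoint, start Z0 = Sat(A[¬alarm U ¬safe]) = {Wait, Store}, add states in Sat(req ∧ alarm) with some successor in Z. Already a fixed point.
Sat(E[(req ∧ alarm) U A[¬alarm U ¬safe]]) = {Wait, Store}
E[alarm U E[(req ∧ alarm) U A[¬alarm U ¬safe]]]: least fixpoint, start Z0 = Sat(E[(req ∧ alarm) U A[¬alarm U ¬safe]]) = {Wait, Store}, add states in Sat(alarm) with some successor in Z. Already a fixed point.
Sat(E[alarm U E[(req ∧ alarm) U A[¬alarm U ¬safe]]]) = {Wait, Store}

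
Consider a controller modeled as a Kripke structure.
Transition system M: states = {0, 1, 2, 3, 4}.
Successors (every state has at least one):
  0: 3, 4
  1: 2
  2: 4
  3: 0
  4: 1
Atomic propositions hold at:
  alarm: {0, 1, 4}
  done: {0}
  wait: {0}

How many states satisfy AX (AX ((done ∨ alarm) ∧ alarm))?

Sat(done ∨ alarm) = {0, 1, 4}
Sat((done ∨ alarm) ∧ alarm) = {0, 1, 4}
Sat(AX ((done ∨ alarm) ∧ alarm)) = {s : every successor in {0, 1, 4}} = {2, 3, 4}
Sat(AX (AX ((done ∨ alarm) ∧ alarm))) = {s : every successor in {2, 3, 4}} = {0, 1, 2}
|Sat(AX (AX ((done ∨ alarm) ∧ alarm)))| = |{0, 1, 2}| = 3.

3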